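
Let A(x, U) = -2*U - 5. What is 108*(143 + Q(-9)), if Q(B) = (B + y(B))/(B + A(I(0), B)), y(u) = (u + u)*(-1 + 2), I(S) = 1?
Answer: 14715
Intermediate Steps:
A(x, U) = -5 - 2*U
y(u) = 2*u (y(u) = (2*u)*1 = 2*u)
Q(B) = 3*B/(-5 - B) (Q(B) = (B + 2*B)/(B + (-5 - 2*B)) = (3*B)/(-5 - B) = 3*B/(-5 - B))
108*(143 + Q(-9)) = 108*(143 + 3*(-9)/(-5 - 1*(-9))) = 108*(143 + 3*(-9)/(-5 + 9)) = 108*(143 + 3*(-9)/4) = 108*(143 + 3*(-9)*(¼)) = 108*(143 - 27/4) = 108*(545/4) = 14715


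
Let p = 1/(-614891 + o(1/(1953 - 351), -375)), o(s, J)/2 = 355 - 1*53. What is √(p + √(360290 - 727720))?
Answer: √(-614287 + 377348518369*I*√367430)/614287 ≈ 17.409 + 17.409*I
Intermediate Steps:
o(s, J) = 604 (o(s, J) = 2*(355 - 1*53) = 2*(355 - 53) = 2*302 = 604)
p = -1/614287 (p = 1/(-614891 + 604) = 1/(-614287) = -1/614287 ≈ -1.6279e-6)
√(p + √(360290 - 727720)) = √(-1/614287 + √(360290 - 727720)) = √(-1/614287 + √(-367430)) = √(-1/614287 + I*√367430)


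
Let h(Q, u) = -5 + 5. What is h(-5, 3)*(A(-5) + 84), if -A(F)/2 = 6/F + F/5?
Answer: 0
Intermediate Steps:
h(Q, u) = 0
A(F) = -12/F - 2*F/5 (A(F) = -2*(6/F + F/5) = -12/F - 2*F/5)
h(-5, 3)*(A(-5) + 84) = 0*((-12/(-5) - ⅖*(-5)) + 84) = 0*((-12*(-⅕) + 2) + 84) = 0*((12/5 + 2) + 84) = 0*(22/5 + 84) = 0*(442/5) = 0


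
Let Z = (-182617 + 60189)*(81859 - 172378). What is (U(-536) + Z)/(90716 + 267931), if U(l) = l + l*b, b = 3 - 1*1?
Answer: 3694019508/119549 ≈ 30900.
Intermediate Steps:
b = 2 (b = 3 - 1 = 2)
Z = 11082060132 (Z = -122428*(-90519) = 11082060132)
U(l) = 3*l (U(l) = l + l*2 = l + 2*l = 3*l)
(U(-536) + Z)/(90716 + 267931) = (3*(-536) + 11082060132)/(90716 + 267931) = (-1608 + 11082060132)/358647 = 11082058524*(1/358647) = 3694019508/119549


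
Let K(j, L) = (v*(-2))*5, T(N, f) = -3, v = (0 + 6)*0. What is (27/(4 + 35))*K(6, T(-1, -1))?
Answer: 0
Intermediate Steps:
v = 0 (v = 6*0 = 0)
K(j, L) = 0 (K(j, L) = (0*(-2))*5 = 0*5 = 0)
(27/(4 + 35))*K(6, T(-1, -1)) = (27/(4 + 35))*0 = (27/39)*0 = (27*(1/39))*0 = (9/13)*0 = 0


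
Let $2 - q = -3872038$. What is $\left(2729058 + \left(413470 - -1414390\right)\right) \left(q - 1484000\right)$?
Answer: $10882102460720$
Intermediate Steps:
$q = 3872040$ ($q = 2 - -3872038 = 2 + 3872038 = 3872040$)
$\left(2729058 + \left(413470 - -1414390\right)\right) \left(q - 1484000\right) = \left(2729058 + \left(413470 - -1414390\right)\right) \left(3872040 - 1484000\right) = \left(2729058 + \left(413470 + 1414390\right)\right) 2388040 = \left(2729058 + 1827860\right) 2388040 = 4556918 \cdot 2388040 = 10882102460720$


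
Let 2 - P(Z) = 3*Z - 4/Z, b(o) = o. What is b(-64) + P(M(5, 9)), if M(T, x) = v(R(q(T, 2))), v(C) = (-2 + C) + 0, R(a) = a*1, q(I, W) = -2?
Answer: -51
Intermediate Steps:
R(a) = a
v(C) = -2 + C
M(T, x) = -4 (M(T, x) = -2 - 2 = -4)
P(Z) = 2 - 3*Z + 4/Z (P(Z) = 2 - (3*Z - 4/Z) = 2 - (-4/Z + 3*Z) = 2 + (-3*Z + 4/Z) = 2 - 3*Z + 4/Z)
b(-64) + P(M(5, 9)) = -64 + (2 - 3*(-4) + 4/(-4)) = -64 + (2 + 12 + 4*(-¼)) = -64 + (2 + 12 - 1) = -64 + 13 = -51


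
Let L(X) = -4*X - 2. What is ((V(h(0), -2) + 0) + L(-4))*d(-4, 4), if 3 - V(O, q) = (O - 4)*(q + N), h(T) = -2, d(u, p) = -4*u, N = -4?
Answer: -304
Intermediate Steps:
V(O, q) = 3 - (-4 + O)*(-4 + q) (V(O, q) = 3 - (O - 4)*(q - 4) = 3 - (-4 + O)*(-4 + q))
L(X) = -2 - 4*X
((V(h(0), -2) + 0) + L(-4))*d(-4, 4) = (((-13 + 4*(-2) + 4*(-2) - 1*(-2)*(-2)) + 0) + (-2 - 4*(-4)))*(-4*(-4)) = (((-13 - 8 - 8 - 4) + 0) + (-2 + 16))*16 = ((-33 + 0) + 14)*16 = (-33 + 14)*16 = -19*16 = -304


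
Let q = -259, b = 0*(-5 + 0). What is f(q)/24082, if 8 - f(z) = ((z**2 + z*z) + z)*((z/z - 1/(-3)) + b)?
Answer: -267794/36123 ≈ -7.4134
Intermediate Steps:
b = 0 (b = 0*(-5) = 0)
f(z) = 8 - 8*z**2/3 - 4*z/3 (f(z) = 8 - ((z**2 + z*z) + z)*((z/z - 1/(-3)) + 0) = 8 - ((z**2 + z**2) + z)*((1 - 1*(-1/3)) + 0) = 8 - (2*z**2 + z)*((1 + 1/3) + 0) = 8 - (z + 2*z**2)*(4/3 + 0) = 8 - (z + 2*z**2)*4/3 = 8 - (4*z/3 + 8*z**2/3) = 8 + (-8*z**2/3 - 4*z/3) = 8 - 8*z**2/3 - 4*z/3)
f(q)/24082 = (8 - 8/3*(-259)**2 - 4/3*(-259))/24082 = (8 - 8/3*67081 + 1036/3)*(1/24082) = (8 - 536648/3 + 1036/3)*(1/24082) = -535588/3*1/24082 = -267794/36123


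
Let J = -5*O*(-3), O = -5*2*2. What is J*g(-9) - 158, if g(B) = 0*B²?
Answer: -158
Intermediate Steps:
O = -20 (O = -10*2 = -20)
J = -300 (J = -5*(-20)*(-3) = 100*(-3) = -300)
g(B) = 0
J*g(-9) - 158 = -300*0 - 158 = 0 - 158 = -158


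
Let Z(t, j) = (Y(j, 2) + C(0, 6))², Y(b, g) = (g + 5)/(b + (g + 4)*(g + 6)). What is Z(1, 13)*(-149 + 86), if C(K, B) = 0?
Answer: -3087/3721 ≈ -0.82962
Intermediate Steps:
Y(b, g) = (5 + g)/(b + (4 + g)*(6 + g))
Z(t, j) = 49/(48 + j)² (Z(t, j) = ((5 + 2)/(24 + j + 2² + 10*2) + 0)² = (7/(24 + j + 4 + 20) + 0)² = (7/(48 + j) + 0)² = (7/(48 + j))² = 49/(48 + j)²)
Z(1, 13)*(-149 + 86) = (49/(48 + 13)²)*(-149 + 86) = (49/61²)*(-63) = (49*(1/3721))*(-63) = (49/3721)*(-63) = -3087/3721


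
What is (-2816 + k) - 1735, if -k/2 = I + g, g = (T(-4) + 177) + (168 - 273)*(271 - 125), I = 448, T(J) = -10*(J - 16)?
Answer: 24459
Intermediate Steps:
T(J) = 160 - 10*J (T(J) = -10*(-16 + J) = 160 - 10*J)
g = -14953 (g = ((160 - 10*(-4)) + 177) + (168 - 273)*(271 - 125) = ((160 + 40) + 177) - 105*146 = (200 + 177) - 15330 = 377 - 15330 = -14953)
k = 29010 (k = -2*(448 - 14953) = -2*(-14505) = 29010)
(-2816 + k) - 1735 = (-2816 + 29010) - 1735 = 26194 - 1735 = 24459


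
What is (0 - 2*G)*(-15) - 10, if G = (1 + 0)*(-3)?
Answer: -100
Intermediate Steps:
G = -3 (G = 1*(-3) = -3)
(0 - 2*G)*(-15) - 10 = (0 - 2*(-3))*(-15) - 10 = (0 + 6)*(-15) - 10 = 6*(-15) - 10 = -90 - 10 = -100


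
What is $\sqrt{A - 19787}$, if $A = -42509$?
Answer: $2 i \sqrt{15574} \approx 249.59 i$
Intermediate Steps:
$\sqrt{A - 19787} = \sqrt{-42509 - 19787} = \sqrt{-62296} = 2 i \sqrt{15574}$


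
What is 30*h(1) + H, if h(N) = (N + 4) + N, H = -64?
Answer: 116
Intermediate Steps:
h(N) = 4 + 2*N (h(N) = (4 + N) + N = 4 + 2*N)
30*h(1) + H = 30*(4 + 2*1) - 64 = 30*(4 + 2) - 64 = 30*6 - 64 = 180 - 64 = 116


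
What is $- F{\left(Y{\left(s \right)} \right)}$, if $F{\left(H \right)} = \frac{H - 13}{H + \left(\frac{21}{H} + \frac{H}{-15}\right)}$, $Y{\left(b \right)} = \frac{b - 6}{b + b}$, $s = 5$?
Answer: $- \frac{1965}{31514} \approx -0.062353$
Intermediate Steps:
$Y{\left(b \right)} = \frac{-6 + b}{2 b}$
$F{\left(H \right)} = \frac{-13 + H}{\frac{21}{H} + \frac{14 H}{15}}$ ($F{\left(H \right)} = \frac{-13 + H}{H + \left(\frac{21}{H} + H \left(- \frac{1}{15}\right)\right)} = \frac{-13 + H}{H - \left(- \frac{21}{H} + \frac{H}{15}\right)} = \frac{-13 + H}{\frac{21}{H} + \frac{14 H}{15}}$)
$- F{\left(Y{\left(s \right)} \right)} = - \frac{15 \frac{-6 + 5}{2 \cdot 5} \left(-13 + \frac{-6 + 5}{2 \cdot 5}\right)}{7 \left(45 + 2 \left(\frac{-6 + 5}{2 \cdot 5}\right)^{2}\right)} = - \frac{15 \cdot \frac{1}{2} \cdot \frac{1}{5} \left(-1\right) \left(-13 + \frac{1}{2} \cdot \frac{1}{5} \left(-1\right)\right)}{7 \left(45 + 2 \left(\frac{1}{2} \cdot \frac{1}{5} \left(-1\right)\right)^{2}\right)} = - \frac{15 \left(-1\right) \left(-13 - \frac{1}{10}\right)}{7 \cdot 10 \left(45 + 2 \left(- \frac{1}{10}\right)^{2}\right)} = - \frac{15 \left(-1\right) \left(-131\right)}{7 \cdot 10 \left(45 + 2 \cdot \frac{1}{100}\right) 10} = - \frac{15 \left(-1\right) \left(-131\right)}{7 \cdot 10 \left(45 + \frac{1}{50}\right) 10} = - \frac{15 \left(-1\right) \left(-131\right)}{7 \cdot 10 \cdot \frac{2251}{50} \cdot 10} = - \frac{15 \left(-1\right) 50 \left(-131\right)}{7 \cdot 10 \cdot 2251 \cdot 10} = \left(-1\right) \frac{1965}{31514} = - \frac{1965}{31514}$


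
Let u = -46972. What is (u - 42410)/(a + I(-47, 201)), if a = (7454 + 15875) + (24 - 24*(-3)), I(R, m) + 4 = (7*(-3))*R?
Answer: -14897/4068 ≈ -3.6620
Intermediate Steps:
I(R, m) = -4 - 21*R (I(R, m) = -4 + (7*(-3))*R = -4 - 21*R)
a = 23425 (a = 23329 + (24 + 72) = 23329 + 96 = 23425)
(u - 42410)/(a + I(-47, 201)) = (-46972 - 42410)/(23425 + (-4 - 21*(-47))) = -89382/(23425 + (-4 + 987)) = -89382/(23425 + 983) = -89382/24408 = -89382*1/24408 = -14897/4068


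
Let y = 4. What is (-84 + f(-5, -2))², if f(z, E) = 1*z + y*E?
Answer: 9409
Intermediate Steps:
f(z, E) = z + 4*E (f(z, E) = 1*z + 4*E = z + 4*E)
(-84 + f(-5, -2))² = (-84 + (-5 + 4*(-2)))² = (-84 + (-5 - 8))² = (-84 - 13)² = (-97)² = 9409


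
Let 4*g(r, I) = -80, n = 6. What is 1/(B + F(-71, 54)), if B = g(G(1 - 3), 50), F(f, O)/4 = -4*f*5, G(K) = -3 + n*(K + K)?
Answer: 1/5660 ≈ 0.00017668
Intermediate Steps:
G(K) = -3 + 12*K (G(K) = -3 + 6*(K + K) = -3 + 6*(2*K) = -3 + 12*K)
F(f, O) = -80*f (F(f, O) = 4*(-4*f*5) = 4*(-20*f) = -80*f)
g(r, I) = -20 (g(r, I) = (¼)*(-80) = -20)
B = -20
1/(B + F(-71, 54)) = 1/(-20 - 80*(-71)) = 1/(-20 + 5680) = 1/5660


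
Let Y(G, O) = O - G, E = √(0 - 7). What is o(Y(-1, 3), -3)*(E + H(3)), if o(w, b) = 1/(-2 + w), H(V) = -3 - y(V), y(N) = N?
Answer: -3 + I*√7/2 ≈ -3.0 + 1.3229*I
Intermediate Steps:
E = I*√7 (E = √(-7) = I*√7 ≈ 2.6458*I)
H(V) = -3 - V
o(Y(-1, 3), -3)*(E + H(3)) = (I*√7 + (-3 - 1*3))/(-2 + (3 - 1*(-1))) = (I*√7 + (-3 - 3))/(-2 + (3 + 1)) = (I*√7 - 6)/(-2 + 4) = (-6 + I*√7)/2 = -3 + I*√7/2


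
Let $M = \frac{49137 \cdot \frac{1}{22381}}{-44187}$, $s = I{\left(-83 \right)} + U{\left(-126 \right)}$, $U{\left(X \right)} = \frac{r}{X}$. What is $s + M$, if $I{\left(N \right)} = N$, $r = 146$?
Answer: $- \frac{158891272825}{1887994017} \approx -84.159$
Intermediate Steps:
$U{\left(X \right)} = \frac{146}{X}$
$s = - \frac{5302}{63}$ ($s = -83 + \frac{146}{-126} = -83 + 146 \left(- \frac{1}{126}\right) = -83 - \frac{73}{63} = - \frac{5302}{63} \approx -84.159$)
$M = - \frac{1489}{29968159}$ ($M = 49137 \cdot \frac{1}{22381} \left(- \frac{1}{44187}\right) = \frac{49137}{22381} \left(- \frac{1}{44187}\right) = - \frac{1489}{29968159} \approx -4.9686 \cdot 10^{-5}$)
$s + M = - \frac{5302}{63} - \frac{1489}{29968159} = - \frac{158891272825}{1887994017}$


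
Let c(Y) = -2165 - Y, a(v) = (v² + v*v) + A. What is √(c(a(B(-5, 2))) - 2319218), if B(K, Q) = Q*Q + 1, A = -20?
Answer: I*√2321413 ≈ 1523.6*I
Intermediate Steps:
B(K, Q) = 1 + Q² (B(K, Q) = Q² + 1 = 1 + Q²)
a(v) = -20 + 2*v² (a(v) = (v² + v*v) - 20 = (v² + v²) - 20 = 2*v² - 20 = -20 + 2*v²)
√(c(a(B(-5, 2))) - 2319218) = √((-2165 - (-20 + 2*(1 + 2²)²)) - 2319218) = √((-2165 - (-20 + 2*(1 + 4)²)) - 2319218) = √((-2165 - (-20 + 2*5²)) - 2319218) = √((-2165 - (-20 + 2*25)) - 2319218) = √((-2165 - (-20 + 50)) - 2319218) = √((-2165 - 1*30) - 2319218) = √((-2165 - 30) - 2319218) = √(-2195 - 2319218) = √(-2321413) = I*√2321413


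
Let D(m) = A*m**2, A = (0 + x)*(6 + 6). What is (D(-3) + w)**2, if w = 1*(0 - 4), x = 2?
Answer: 44944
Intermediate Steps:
A = 24 (A = (0 + 2)*(6 + 6) = 2*12 = 24)
D(m) = 24*m**2
w = -4 (w = 1*(-4) = -4)
(D(-3) + w)**2 = (24*(-3)**2 - 4)**2 = (24*9 - 4)**2 = (216 - 4)**2 = 212**2 = 44944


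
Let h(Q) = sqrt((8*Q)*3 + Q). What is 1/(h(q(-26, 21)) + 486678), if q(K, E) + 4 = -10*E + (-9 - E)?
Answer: 243339/118427740892 - 5*I*sqrt(61)/118427740892 ≈ 2.0547e-6 - 3.2975e-10*I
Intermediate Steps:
q(K, E) = -13 - 11*E (q(K, E) = -4 + (-10*E + (-9 - E)) = -4 + (-9 - 11*E) = -13 - 11*E)
h(Q) = 5*sqrt(Q) (h(Q) = sqrt(24*Q + Q) = sqrt(25*Q) = 5*sqrt(Q))
1/(h(q(-26, 21)) + 486678) = 1/(5*sqrt(-13 - 11*21) + 486678) = 1/(5*sqrt(-13 - 231) + 486678) = 1/(5*sqrt(-244) + 486678) = 1/(5*(2*I*sqrt(61)) + 486678) = 1/(10*I*sqrt(61) + 486678) = 1/(486678 + 10*I*sqrt(61))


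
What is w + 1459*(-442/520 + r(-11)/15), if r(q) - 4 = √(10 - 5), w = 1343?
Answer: 5903/12 + 1459*√5/15 ≈ 709.41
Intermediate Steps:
r(q) = 4 + √5 (r(q) = 4 + √(10 - 5) = 4 + √5)
w + 1459*(-442/520 + r(-11)/15) = 1343 + 1459*(-442/520 + (4 + √5)/15) = 1343 + 1459*(-442*1/520 + (4 + √5)*(1/15)) = 1343 + 1459*(-17/20 + (4/15 + √5/15)) = 1343 + 1459*(-7/12 + √5/15) = 1343 + (-10213/12 + 1459*√5/15) = 5903/12 + 1459*√5/15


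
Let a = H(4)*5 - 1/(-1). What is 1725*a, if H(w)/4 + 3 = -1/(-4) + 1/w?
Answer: -84525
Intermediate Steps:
H(w) = -11 + 4/w (H(w) = -12 + 4*(-1/(-4) + 1/w) = -12 + 4*(-1*(-¼) + 1/w) = -12 + 4*(¼ + 1/w) = -12 + (1 + 4/w) = -11 + 4/w)
a = -49 (a = (-11 + 4/4)*5 - 1/(-1) = (-11 + 4*(¼))*5 - 1*(-1) = (-11 + 1)*5 + 1 = -10*5 + 1 = -50 + 1 = -49)
1725*a = 1725*(-49) = -84525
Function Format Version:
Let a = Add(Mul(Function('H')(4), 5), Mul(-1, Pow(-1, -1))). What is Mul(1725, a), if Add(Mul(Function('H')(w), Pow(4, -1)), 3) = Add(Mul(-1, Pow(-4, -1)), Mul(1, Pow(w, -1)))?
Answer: -84525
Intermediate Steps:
Function('H')(w) = Add(-11, Mul(4, Pow(w, -1))) (Function('H')(w) = Add(-12, Mul(4, Add(Mul(-1, Pow(-4, -1)), Mul(1, Pow(w, -1))))) = Add(-12, Mul(4, Add(Mul(-1, Rational(-1, 4)), Pow(w, -1)))) = Add(-12, Mul(4, Add(Rational(1, 4), Pow(w, -1)))) = Add(-12, Add(1, Mul(4, Pow(w, -1)))) = Add(-11, Mul(4, Pow(w, -1))))
a = -49 (a = Add(Mul(Add(-11, Mul(4, Pow(4, -1))), 5), Mul(-1, Pow(-1, -1))) = Add(Mul(Add(-11, Mul(4, Rational(1, 4))), 5), Mul(-1, -1)) = Add(Mul(Add(-11, 1), 5), 1) = Add(Mul(-10, 5), 1) = Add(-50, 1) = -49)
Mul(1725, a) = Mul(1725, -49) = -84525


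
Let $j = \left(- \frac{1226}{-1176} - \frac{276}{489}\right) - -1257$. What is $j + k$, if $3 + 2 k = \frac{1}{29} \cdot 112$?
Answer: $\frac{3496328249}{2779476} \approx 1257.9$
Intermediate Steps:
$j = \frac{120521731}{95844}$ ($j = \left(\left(-1226\right) \left(- \frac{1}{1176}\right) - \frac{92}{163}\right) + 1257 = \left(\frac{613}{588} - \frac{92}{163}\right) + 1257 = \frac{45823}{95844} + 1257 = \frac{120521731}{95844} \approx 1257.5$)
$k = \frac{25}{58}$ ($k = - \frac{3}{2} + \frac{\frac{1}{29} \cdot 112}{2} = - \frac{3}{2} + \frac{1}{2} \cdot \frac{112}{29} = - \frac{3}{2} + \frac{56}{29} = \frac{25}{58} \approx 0.43103$)
$j + k = \frac{120521731}{95844} + \frac{25}{58} = \frac{3496328249}{2779476}$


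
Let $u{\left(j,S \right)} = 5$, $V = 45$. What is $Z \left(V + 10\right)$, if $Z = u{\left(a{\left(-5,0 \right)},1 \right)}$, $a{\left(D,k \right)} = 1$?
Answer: $275$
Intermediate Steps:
$Z = 5$
$Z \left(V + 10\right) = 5 \left(45 + 10\right) = 5 \cdot 55 = 275$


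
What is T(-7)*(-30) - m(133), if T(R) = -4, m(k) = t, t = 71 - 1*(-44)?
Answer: 5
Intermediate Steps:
t = 115 (t = 71 + 44 = 115)
m(k) = 115
T(-7)*(-30) - m(133) = -4*(-30) - 1*115 = 120 - 115 = 5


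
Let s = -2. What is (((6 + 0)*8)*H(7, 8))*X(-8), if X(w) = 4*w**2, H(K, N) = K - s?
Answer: 110592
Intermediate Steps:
H(K, N) = 2 + K (H(K, N) = K - 1*(-2) = K + 2 = 2 + K)
(((6 + 0)*8)*H(7, 8))*X(-8) = (((6 + 0)*8)*(2 + 7))*(4*(-8)**2) = ((6*8)*9)*(4*64) = (48*9)*256 = 432*256 = 110592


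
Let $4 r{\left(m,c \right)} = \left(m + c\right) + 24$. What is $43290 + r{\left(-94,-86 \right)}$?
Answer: $43251$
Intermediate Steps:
$r{\left(m,c \right)} = 6 + \frac{c}{4} + \frac{m}{4}$ ($r{\left(m,c \right)} = \frac{\left(m + c\right) + 24}{4} = \frac{\left(c + m\right) + 24}{4} = \frac{24 + c + m}{4} = 6 + \frac{c}{4} + \frac{m}{4}$)
$43290 + r{\left(-94,-86 \right)} = 43290 + \left(6 + \frac{1}{4} \left(-86\right) + \frac{1}{4} \left(-94\right)\right) = 43290 - 39 = 43251$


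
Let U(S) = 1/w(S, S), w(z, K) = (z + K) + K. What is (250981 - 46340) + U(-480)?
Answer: 294683039/1440 ≈ 2.0464e+5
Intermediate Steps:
w(z, K) = z + 2*K (w(z, K) = (K + z) + K = z + 2*K)
U(S) = 1/(3*S) (U(S) = 1/(S + 2*S) = 1/(3*S))
(250981 - 46340) + U(-480) = (250981 - 46340) + (1/3)/(-480) = 204641 + (1/3)*(-1/480) = 204641 - 1/1440 = 294683039/1440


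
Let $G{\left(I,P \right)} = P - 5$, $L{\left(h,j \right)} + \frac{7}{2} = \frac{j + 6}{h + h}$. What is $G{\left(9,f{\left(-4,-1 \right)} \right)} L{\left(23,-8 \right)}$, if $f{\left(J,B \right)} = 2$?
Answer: $\frac{489}{46} \approx 10.63$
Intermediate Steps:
$L{\left(h,j \right)} = - \frac{7}{2} + \frac{6 + j}{2 h}$ ($L{\left(h,j \right)} = - \frac{7}{2} + \frac{j + 6}{h + h} = - \frac{7}{2} + \frac{6 + j}{2 h}$)
$G{\left(I,P \right)} = -5 + P$ ($G{\left(I,P \right)} = P - 5 = -5 + P$)
$G{\left(9,f{\left(-4,-1 \right)} \right)} L{\left(23,-8 \right)} = \left(-5 + 2\right) \frac{6 - 8 - 161}{2 \cdot 23} = - 3 \cdot \frac{1}{2} \cdot \frac{1}{23} \left(6 - 8 - 161\right) = - 3 \cdot \frac{1}{2} \cdot \frac{1}{23} \left(-163\right) = \left(-3\right) \left(- \frac{163}{46}\right) = \frac{489}{46}$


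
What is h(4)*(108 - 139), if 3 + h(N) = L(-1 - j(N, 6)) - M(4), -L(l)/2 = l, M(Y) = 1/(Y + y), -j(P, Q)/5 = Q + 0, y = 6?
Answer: 18941/10 ≈ 1894.1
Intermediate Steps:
j(P, Q) = -5*Q (j(P, Q) = -5*(Q + 0) = -5*Q)
M(Y) = 1/(6 + Y) (M(Y) = 1/(Y + 6) = 1/(6 + Y))
L(l) = -2*l
h(N) = -611/10 (h(N) = -3 + (-2*(-1 - (-5)*6) - 1/(6 + 4)) = -3 + (-2*(-1 - 1*(-30)) - 1/10) = -3 + (-2*(-1 + 30) - 1*⅒) = -3 + (-2*29 - ⅒) = -3 + (-58 - ⅒) = -3 - 581/10 = -611/10)
h(4)*(108 - 139) = -611*(108 - 139)/10 = -611/10*(-31) = 18941/10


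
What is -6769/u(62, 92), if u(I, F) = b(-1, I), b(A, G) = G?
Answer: -6769/62 ≈ -109.18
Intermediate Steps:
u(I, F) = I
-6769/u(62, 92) = -6769/62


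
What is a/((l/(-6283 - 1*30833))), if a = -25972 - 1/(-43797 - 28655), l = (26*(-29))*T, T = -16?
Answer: 17460510899697/218515232 ≈ 79905.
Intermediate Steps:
l = 12064 (l = (26*(-29))*(-16) = -754*(-16) = 12064)
a = -1881723343/72452 (a = -25972 - 1/(-72452) = -25972 - 1*(-1/72452) = -25972 + 1/72452 = -1881723343/72452 ≈ -25972.)
a/((l/(-6283 - 1*30833))) = -1881723343/(72452*(12064/(-6283 - 1*30833))) = -1881723343/(72452*(12064/(-6283 - 30833))) = -1881723343/(72452*(12064/(-37116))) = -1881723343/(72452*(12064*(-1/37116))) = -1881723343/(72452*(-3016/9279)) = -1881723343/72452*(-9279/3016) = 17460510899697/218515232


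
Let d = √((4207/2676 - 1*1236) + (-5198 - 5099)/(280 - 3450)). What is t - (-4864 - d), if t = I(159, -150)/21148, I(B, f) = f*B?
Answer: 51420011/10574 + I*√5537225053403835/2120730 ≈ 4862.9 + 35.088*I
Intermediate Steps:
I(B, f) = B*f
d = I*√5537225053403835/2120730 (d = √((4207*(1/2676) - 1236) - 10297/(-3170)) = √((4207/2676 - 1236) - 10297*(-1/3170)) = √(-3303329/2676 + 10297/3170) = √(-5221999079/4241460) = I*√5537225053403835/2120730 ≈ 35.088*I)
t = -11925/10574 (t = (159*(-150))/21148 = -23850*1/21148 = -11925/10574 ≈ -1.1278)
t - (-4864 - d) = -11925/10574 - (-4864 - I*√5537225053403835/2120730) = -11925/10574 + (4864 + I*√5537225053403835/2120730) = 51420011/10574 + I*√5537225053403835/2120730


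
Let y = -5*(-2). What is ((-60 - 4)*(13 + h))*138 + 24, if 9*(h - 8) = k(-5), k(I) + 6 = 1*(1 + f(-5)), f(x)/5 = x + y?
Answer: -615224/3 ≈ -2.0507e+5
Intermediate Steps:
y = 10
f(x) = 50 + 5*x (f(x) = 5*(x + 10) = 5*(10 + x) = 50 + 5*x)
k(I) = 20 (k(I) = -6 + 1*(1 + (50 + 5*(-5))) = -6 + 1*(1 + (50 - 25)) = -6 + 1*(1 + 25) = -6 + 1*26 = -6 + 26 = 20)
h = 92/9 (h = 8 + (1/9)*20 = 8 + 20/9 = 92/9 ≈ 10.222)
((-60 - 4)*(13 + h))*138 + 24 = ((-60 - 4)*(13 + 92/9))*138 + 24 = -64*209/9*138 + 24 = -13376/9*138 + 24 = -615296/3 + 24 = -615224/3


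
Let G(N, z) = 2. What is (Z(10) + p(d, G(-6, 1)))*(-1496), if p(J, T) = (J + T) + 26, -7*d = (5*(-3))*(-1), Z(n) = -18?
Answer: -82280/7 ≈ -11754.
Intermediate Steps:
d = -15/7 (d = -5*(-3)*(-1)/7 = -(-15)*(-1)/7 = -⅐*15 = -15/7 ≈ -2.1429)
p(J, T) = 26 + J + T
(Z(10) + p(d, G(-6, 1)))*(-1496) = (-18 + (26 - 15/7 + 2))*(-1496) = (-18 + 181/7)*(-1496) = (55/7)*(-1496) = -82280/7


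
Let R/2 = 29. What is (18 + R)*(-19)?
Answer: -1444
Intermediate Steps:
R = 58 (R = 2*29 = 58)
(18 + R)*(-19) = (18 + 58)*(-19) = 76*(-19) = -1444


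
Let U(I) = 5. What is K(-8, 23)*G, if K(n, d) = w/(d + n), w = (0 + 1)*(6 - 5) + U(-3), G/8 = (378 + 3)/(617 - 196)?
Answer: 6096/2105 ≈ 2.8960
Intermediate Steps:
G = 3048/421 (G = 8*((378 + 3)/(617 - 196)) = 8*(381/421) = 3048/421 ≈ 7.2399)
w = 6 (w = (0 + 1)*(6 - 5) + 5 = 1*1 + 5 = 1 + 5 = 6)
K(n, d) = 6/(d + n)
K(-8, 23)*G = (6/(23 - 8))*(3048/421) = (6/15)*(3048/421) = (6*(1/15))*(3048/421) = (⅖)*(3048/421) = 6096/2105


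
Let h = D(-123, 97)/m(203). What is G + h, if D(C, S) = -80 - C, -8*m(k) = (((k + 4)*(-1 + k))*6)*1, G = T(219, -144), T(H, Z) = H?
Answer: 13735813/62721 ≈ 219.00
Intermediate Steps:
G = 219
m(k) = -3*(-1 + k)*(4 + k)/4 (m(k) = -((k + 4)*(-1 + k))*6/8 = -((4 + k)*(-1 + k))*6/8 = -((-1 + k)*(4 + k))*6/8 = -6*(-1 + k)*(4 + k)/8 = -3*(-1 + k)*(4 + k)/4)
h = -86/62721 (h = (-80 - 1*(-123))/(3 - 9/4*203 - ¾*203²) = (-80 + 123)/(3 - 1827/4 - ¾*41209) = 43/(3 - 1827/4 - 123627/4) = 43/(-62721/2) = 43*(-2/62721) = -86/62721 ≈ -0.0013712)
G + h = 219 - 86/62721 = 13735813/62721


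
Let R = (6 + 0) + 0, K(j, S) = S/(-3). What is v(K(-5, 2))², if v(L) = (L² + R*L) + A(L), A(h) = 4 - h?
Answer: 100/81 ≈ 1.2346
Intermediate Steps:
K(j, S) = -S/3 (K(j, S) = S*(-⅓) = -S/3)
R = 6 (R = 6 + 0 = 6)
v(L) = 4 + L² + 5*L (v(L) = (L² + 6*L) + (4 - L) = 4 + L² + 5*L)
v(K(-5, 2))² = (4 + (-⅓*2)² + 5*(-⅓*2))² = (4 + (-⅔)² + 5*(-⅔))² = (4 + 4/9 - 10/3)² = (10/9)² = 100/81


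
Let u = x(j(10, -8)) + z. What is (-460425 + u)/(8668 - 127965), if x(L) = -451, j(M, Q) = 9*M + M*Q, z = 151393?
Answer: 309483/119297 ≈ 2.5942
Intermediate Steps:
u = 150942 (u = -451 + 151393 = 150942)
(-460425 + u)/(8668 - 127965) = (-460425 + 150942)/(8668 - 127965) = -309483/(-119297) = -309483*(-1/119297) = 309483/119297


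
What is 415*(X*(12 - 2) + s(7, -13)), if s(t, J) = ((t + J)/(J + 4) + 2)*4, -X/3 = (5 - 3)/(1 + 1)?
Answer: -24070/3 ≈ -8023.3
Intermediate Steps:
X = -3 (X = -3*(5 - 3)/(1 + 1) = -6/2 = -3*1 = -3)
s(t, J) = 8 + 4*(J + t)/(4 + J) (s(t, J) = ((J + t)/(4 + J) + 2)*4 = (2 + (J + t)/(4 + J))*4 = 8 + 4*(J + t)/(4 + J))
415*(X*(12 - 2) + s(7, -13)) = 415*(-3*(12 - 2) + 4*(8 + 7 + 3*(-13))/(4 - 13)) = 415*(-3*10 + 4*(8 + 7 - 39)/(-9)) = 415*(-30 + 4*(-⅑)*(-24)) = 415*(-30 + 32/3) = 415*(-58/3) = -24070/3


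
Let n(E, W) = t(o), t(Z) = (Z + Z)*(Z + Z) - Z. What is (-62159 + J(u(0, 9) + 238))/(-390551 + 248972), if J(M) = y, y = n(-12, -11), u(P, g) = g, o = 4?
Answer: 62099/141579 ≈ 0.43862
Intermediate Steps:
t(Z) = -Z + 4*Z**2 (t(Z) = (2*Z)*(2*Z) - Z = 4*Z**2 - Z = -Z + 4*Z**2)
n(E, W) = 60 (n(E, W) = 4*(-1 + 4*4) = 4*(-1 + 16) = 4*15 = 60)
y = 60
J(M) = 60
(-62159 + J(u(0, 9) + 238))/(-390551 + 248972) = (-62159 + 60)/(-390551 + 248972) = -62099/(-141579) = -62099*(-1/141579) = 62099/141579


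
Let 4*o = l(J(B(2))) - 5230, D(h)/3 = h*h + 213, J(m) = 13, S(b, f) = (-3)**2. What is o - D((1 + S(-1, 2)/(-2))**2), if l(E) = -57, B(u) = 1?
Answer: -38575/16 ≈ -2410.9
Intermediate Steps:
S(b, f) = 9
D(h) = 639 + 3*h**2 (D(h) = 3*(h*h + 213) = 3*(h**2 + 213) = 3*(213 + h**2) = 639 + 3*h**2)
o = -5287/4 (o = (-57 - 5230)/4 = (1/4)*(-5287) = -5287/4 ≈ -1321.8)
o - D((1 + S(-1, 2)/(-2))**2) = -5287/4 - (639 + 3*((1 + 9/(-2))**2)**2) = -5287/4 - (639 + 3*((1 + 9*(-1/2))**2)**2) = -5287/4 - (639 + 3*((1 - 9/2)**2)**2) = -5287/4 - (639 + 3*((-7/2)**2)**2) = -5287/4 - (639 + 3*(49/4)**2) = -5287/4 - (639 + 3*(2401/16)) = -5287/4 - (639 + 7203/16) = -5287/4 - 1*17427/16 = -5287/4 - 17427/16 = -38575/16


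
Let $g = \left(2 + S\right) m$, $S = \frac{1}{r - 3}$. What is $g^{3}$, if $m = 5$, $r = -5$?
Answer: $\frac{421875}{512} \approx 823.97$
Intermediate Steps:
$S = - \frac{1}{8}$ ($S = \frac{1}{-5 - 3} = \frac{1}{-8} = - \frac{1}{8} \approx -0.125$)
$g = \frac{75}{8}$ ($g = \left(2 - \frac{1}{8}\right) 5 = \frac{15}{8} \cdot 5 = \frac{75}{8} \approx 9.375$)
$g^{3} = \left(\frac{75}{8}\right)^{3} = \frac{421875}{512}$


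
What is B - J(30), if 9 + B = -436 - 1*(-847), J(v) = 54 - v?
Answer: 378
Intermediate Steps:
B = 402 (B = -9 + (-436 - 1*(-847)) = -9 + (-436 + 847) = -9 + 411 = 402)
B - J(30) = 402 - (54 - 1*30) = 402 - (54 - 30) = 402 - 1*24 = 402 - 24 = 378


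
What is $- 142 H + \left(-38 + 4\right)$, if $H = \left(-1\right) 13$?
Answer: $1812$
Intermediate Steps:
$H = -13$
$- 142 H + \left(-38 + 4\right) = \left(-142\right) \left(-13\right) + \left(-38 + 4\right) = 1846 - 34 = 1812$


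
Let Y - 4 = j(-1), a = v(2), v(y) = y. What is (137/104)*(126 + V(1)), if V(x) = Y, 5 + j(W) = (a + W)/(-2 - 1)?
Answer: 25619/156 ≈ 164.22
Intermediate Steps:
a = 2
j(W) = -17/3 - W/3 (j(W) = -5 + (2 + W)/(-2 - 1) = -5 + (2 + W)/(-3) = -5 + (2 + W)*(-⅓) = -5 + (-⅔ - W/3) = -17/3 - W/3)
Y = -4/3 (Y = 4 + (-17/3 - ⅓*(-1)) = 4 + (-17/3 + ⅓) = 4 - 16/3 = -4/3 ≈ -1.3333)
V(x) = -4/3
(137/104)*(126 + V(1)) = (137/104)*(126 - 4/3) = (137*(1/104))*(374/3) = (137/104)*(374/3) = 25619/156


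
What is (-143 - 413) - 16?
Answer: -572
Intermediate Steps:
(-143 - 413) - 16 = -556 - 16 = -572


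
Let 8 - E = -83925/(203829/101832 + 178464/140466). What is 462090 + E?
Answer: 1268259600793282/2600243909 ≈ 4.8775e+5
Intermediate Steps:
E = 66712892883472/2600243909 (E = 8 - (-83925)/(203829/101832 + 178464/140466) = 8 - (-83925)/(203829*(1/101832) + 178464*(1/140466)) = 8 - (-83925)/(67943/33944 + 29744/23411) = 8 - (-83925)/2600243909/794662984 = 8 - (-83925)*794662984/2600243909 = 8 - 1*(-66692090932200/2600243909) = 8 + 66692090932200/2600243909 = 66712892883472/2600243909 ≈ 25656.)
462090 + E = 462090 + 66712892883472/2600243909 = 1268259600793282/2600243909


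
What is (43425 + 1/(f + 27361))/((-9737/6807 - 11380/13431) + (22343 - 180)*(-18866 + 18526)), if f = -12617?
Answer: -6503943206574913/1128611593676142952 ≈ -0.0057628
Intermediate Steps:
(43425 + 1/(f + 27361))/((-9737/6807 - 11380/13431) + (22343 - 180)*(-18866 + 18526)) = (43425 + 1/(-12617 + 27361))/((-9737/6807 - 11380/13431) + (22343 - 180)*(-18866 + 18526)) = (43425 + 1/14744)/((-9737*1/6807 - 11380*1/13431) + 22163*(-340)) = (43425 + 1/14744)/((-9737/6807 - 11380/13431) - 7535420) = 640258201/(14744*(-23137923/10158313 - 7535420)) = 640258201/(14744*(-76547178084383/10158313)) = (640258201/14744)*(-10158313/76547178084383) = -6503943206574913/1128611593676142952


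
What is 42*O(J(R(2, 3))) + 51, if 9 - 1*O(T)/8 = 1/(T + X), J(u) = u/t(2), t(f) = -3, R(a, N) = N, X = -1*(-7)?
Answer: 3019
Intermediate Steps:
X = 7
J(u) = -u/3 (J(u) = u/(-3) = u*(-⅓) = -u/3)
O(T) = 72 - 8/(7 + T) (O(T) = 72 - 8/(T + 7) = 72 - 8/(7 + T))
42*O(J(R(2, 3))) + 51 = 42*(8*(62 + 9*(-⅓*3))/(7 - ⅓*3)) + 51 = 42*(8*(62 + 9*(-1))/(7 - 1)) + 51 = 42*(8*(62 - 9)/6) + 51 = 42*(8*(⅙)*53) + 51 = 42*(212/3) + 51 = 2968 + 51 = 3019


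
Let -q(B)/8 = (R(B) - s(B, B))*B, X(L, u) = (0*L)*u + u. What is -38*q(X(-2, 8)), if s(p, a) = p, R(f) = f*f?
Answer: 136192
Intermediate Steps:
R(f) = f**2
X(L, u) = u (X(L, u) = 0*u + u = 0 + u = u)
q(B) = -8*B*(B**2 - B) (q(B) = -8*(B**2 - B)*B = -8*B*(B**2 - B))
-38*q(X(-2, 8)) = -304*8**2*(1 - 1*8) = -304*64*(1 - 8) = -304*64*(-7) = -38*(-3584) = 136192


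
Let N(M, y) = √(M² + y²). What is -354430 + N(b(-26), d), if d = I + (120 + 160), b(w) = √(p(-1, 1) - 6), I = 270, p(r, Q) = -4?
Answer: -354430 + 3*√33610 ≈ -3.5388e+5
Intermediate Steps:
b(w) = I*√10 (b(w) = √(-4 - 6) = √(-10) = I*√10)
d = 550 (d = 270 + (120 + 160) = 270 + 280 = 550)
-354430 + N(b(-26), d) = -354430 + √((I*√10)² + 550²) = -354430 + √(-10 + 302500) = -354430 + √302490 = -354430 + 3*√33610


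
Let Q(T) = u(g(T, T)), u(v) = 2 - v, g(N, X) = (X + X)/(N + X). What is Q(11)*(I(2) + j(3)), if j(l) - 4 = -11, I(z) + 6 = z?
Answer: -11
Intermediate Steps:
I(z) = -6 + z
g(N, X) = 2*X/(N + X) (g(N, X) = (2*X)/(N + X) = 2*X/(N + X))
j(l) = -7 (j(l) = 4 - 11 = -7)
Q(T) = 1 (Q(T) = 2 - 2*T/(T + T) = 2 - 2*T/(2*T) = 2 - 2*T*1/(2*T) = 2 - 1*1 = 2 - 1 = 1)
Q(11)*(I(2) + j(3)) = 1*((-6 + 2) - 7) = 1*(-4 - 7) = 1*(-11) = -11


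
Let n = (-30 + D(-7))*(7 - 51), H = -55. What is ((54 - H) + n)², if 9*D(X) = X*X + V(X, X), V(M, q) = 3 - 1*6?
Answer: 117440569/81 ≈ 1.4499e+6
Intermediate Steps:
V(M, q) = -3 (V(M, q) = 3 - 6 = -3)
D(X) = -⅓ + X²/9 (D(X) = (X*X - 3)/9 = (X² - 3)/9 = (-3 + X²)/9 = -⅓ + X²/9)
n = 9856/9 (n = (-30 + (-⅓ + (⅑)*(-7)²))*(7 - 51) = (-30 + (-⅓ + (⅑)*49))*(-44) = (-30 + (-⅓ + 49/9))*(-44) = (-30 + 46/9)*(-44) = -224/9*(-44) = 9856/9 ≈ 1095.1)
((54 - H) + n)² = ((54 - 1*(-55)) + 9856/9)² = ((54 + 55) + 9856/9)² = (109 + 9856/9)² = (10837/9)² = 117440569/81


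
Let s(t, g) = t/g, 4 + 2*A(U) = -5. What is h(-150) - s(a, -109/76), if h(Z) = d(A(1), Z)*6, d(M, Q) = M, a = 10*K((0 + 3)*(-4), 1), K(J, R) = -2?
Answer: -4463/109 ≈ -40.945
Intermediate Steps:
A(U) = -9/2 (A(U) = -2 + (1/2)*(-5) = -2 - 5/2 = -9/2)
a = -20 (a = 10*(-2) = -20)
h(Z) = -27 (h(Z) = -9/2*6 = -27)
h(-150) - s(a, -109/76) = -27 - (-20)/((-109/76)) = -27 - (-20)/((-109*1/76)) = -27 - (-20)/(-109/76) = -27 - (-20)*(-76)/109 = -27 - 1*1520/109 = -27 - 1520/109 = -4463/109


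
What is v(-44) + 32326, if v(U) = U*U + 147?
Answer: 34409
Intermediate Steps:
v(U) = 147 + U² (v(U) = U² + 147 = 147 + U²)
v(-44) + 32326 = (147 + (-44)²) + 32326 = (147 + 1936) + 32326 = 2083 + 32326 = 34409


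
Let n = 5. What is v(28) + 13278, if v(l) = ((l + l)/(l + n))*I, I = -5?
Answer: 437894/33 ≈ 13270.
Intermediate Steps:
v(l) = -10*l/(5 + l) (v(l) = ((l + l)/(l + 5))*(-5) = ((2*l)/(5 + l))*(-5) = (2*l/(5 + l))*(-5) = -10*l/(5 + l))
v(28) + 13278 = -10*28/(5 + 28) + 13278 = -10*28/33 + 13278 = -10*28*1/33 + 13278 = -280/33 + 13278 = 437894/33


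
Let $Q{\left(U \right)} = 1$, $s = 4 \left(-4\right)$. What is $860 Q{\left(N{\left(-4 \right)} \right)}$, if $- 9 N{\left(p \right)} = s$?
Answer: $860$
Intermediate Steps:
$s = -16$
$N{\left(p \right)} = \frac{16}{9}$ ($N{\left(p \right)} = \left(- \frac{1}{9}\right) \left(-16\right) = \frac{16}{9}$)
$860 Q{\left(N{\left(-4 \right)} \right)} = 860 \cdot 1 = 860$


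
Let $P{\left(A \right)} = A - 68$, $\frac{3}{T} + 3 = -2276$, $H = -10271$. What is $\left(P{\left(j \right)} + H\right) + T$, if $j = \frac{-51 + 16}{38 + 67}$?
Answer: $- \frac{70690031}{6837} \approx -10339.0$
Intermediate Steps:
$T = - \frac{3}{2279}$ ($T = \frac{3}{-3 - 2276} = \frac{3}{-2279} = 3 \left(- \frac{1}{2279}\right) = - \frac{3}{2279} \approx -0.0013164$)
$j = - \frac{1}{3}$ ($j = - \frac{35}{105} = \left(-35\right) \frac{1}{105} = - \frac{1}{3} \approx -0.33333$)
$P{\left(A \right)} = -68 + A$
$\left(P{\left(j \right)} + H\right) + T = \left(\left(-68 - \frac{1}{3}\right) - 10271\right) - \frac{3}{2279} = \left(- \frac{205}{3} - 10271\right) - \frac{3}{2279} = - \frac{31018}{3} - \frac{3}{2279} = - \frac{70690031}{6837}$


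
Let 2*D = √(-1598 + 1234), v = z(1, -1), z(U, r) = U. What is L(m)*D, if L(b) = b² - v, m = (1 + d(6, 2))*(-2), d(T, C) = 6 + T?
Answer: 675*I*√91 ≈ 6439.1*I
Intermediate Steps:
v = 1
m = -26 (m = (1 + (6 + 6))*(-2) = (1 + 12)*(-2) = 13*(-2) = -26)
L(b) = -1 + b² (L(b) = b² - 1*1 = b² - 1 = -1 + b²)
D = I*√91 (D = √(-1598 + 1234)/2 = √(-364)/2 = (2*I*√91)/2 = I*√91 ≈ 9.5394*I)
L(m)*D = (-1 + (-26)²)*(I*√91) = (-1 + 676)*(I*√91) = 675*(I*√91) = 675*I*√91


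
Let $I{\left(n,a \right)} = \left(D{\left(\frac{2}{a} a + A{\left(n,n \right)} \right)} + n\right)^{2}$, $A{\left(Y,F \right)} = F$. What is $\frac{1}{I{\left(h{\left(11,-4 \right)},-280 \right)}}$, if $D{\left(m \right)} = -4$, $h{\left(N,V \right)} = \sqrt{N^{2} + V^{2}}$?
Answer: $\frac{1}{\left(4 - \sqrt{137}\right)^{2}} \approx 0.016846$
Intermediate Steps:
$I{\left(n,a \right)} = \left(-4 + n\right)^{2}$
$\frac{1}{I{\left(h{\left(11,-4 \right)},-280 \right)}} = \frac{1}{\left(-4 + \sqrt{11^{2} + \left(-4\right)^{2}}\right)^{2}} = \frac{1}{\left(-4 + \sqrt{121 + 16}\right)^{2}} = \frac{1}{\left(-4 + \sqrt{137}\right)^{2}}$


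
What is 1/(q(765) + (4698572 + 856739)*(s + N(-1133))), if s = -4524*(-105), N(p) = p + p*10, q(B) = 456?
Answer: 1/2569647990683 ≈ 3.8916e-13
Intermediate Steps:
N(p) = 11*p (N(p) = p + 10*p = 11*p)
s = 475020
1/(q(765) + (4698572 + 856739)*(s + N(-1133))) = 1/(456 + (4698572 + 856739)*(475020 + 11*(-1133))) = 1/(456 + 5555311*(475020 - 12463)) = 1/(456 + 5555311*462557) = 1/(456 + 2569647990227) = 1/2569647990683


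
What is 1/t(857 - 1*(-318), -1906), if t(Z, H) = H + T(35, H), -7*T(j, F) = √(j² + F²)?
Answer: -93394/174374903 + 7*√3634061/174374903 ≈ -0.00045907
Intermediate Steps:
T(j, F) = -√(F² + j²)/7 (T(j, F) = -√(j² + F²)/7 = -√(F² + j²)/7)
t(Z, H) = H - √(1225 + H²)/7 (t(Z, H) = H - √(H² + 35²)/7 = H - √(H² + 1225)/7 = H - √(1225 + H²)/7)
1/t(857 - 1*(-318), -1906) = 1/(-1906 - √(1225 + (-1906)²)/7) = 1/(-1906 - √(1225 + 3632836)/7) = 1/(-1906 - √3634061/7)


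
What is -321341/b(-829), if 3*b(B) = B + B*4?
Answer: 964023/4145 ≈ 232.57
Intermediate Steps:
b(B) = 5*B/3 (b(B) = (B + B*4)/3 = (B + 4*B)/3 = (5*B)/3 = 5*B/3)
-321341/b(-829) = -321341/((5/3)*(-829)) = -321341/(-4145/3) = -321341*(-3/4145) = 964023/4145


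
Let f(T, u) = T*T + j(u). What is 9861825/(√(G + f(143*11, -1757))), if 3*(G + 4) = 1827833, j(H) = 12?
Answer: 9861825*√6938133/4625422 ≈ 5616.0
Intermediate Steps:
G = 1827821/3 (G = -4 + (⅓)*1827833 = -4 + 1827833/3 = 1827821/3 ≈ 6.0927e+5)
f(T, u) = 12 + T² (f(T, u) = T*T + 12 = T² + 12 = 12 + T²)
9861825/(√(G + f(143*11, -1757))) = 9861825/(√(1827821/3 + (12 + (143*11)²))) = 9861825/(√(1827821/3 + (12 + 1573²))) = 9861825/(√(1827821/3 + (12 + 2474329))) = 9861825/(√(1827821/3 + 2474341)) = 9861825/(√(9250844/3)) = 9861825/((2*√6938133/3)) = 9861825*(√6938133/4625422) = 9861825*√6938133/4625422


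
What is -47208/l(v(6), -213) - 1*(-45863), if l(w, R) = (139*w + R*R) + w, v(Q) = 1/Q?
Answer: 6245344127/136177 ≈ 45862.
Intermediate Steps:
l(w, R) = R**2 + 140*w (l(w, R) = (139*w + R**2) + w = (R**2 + 139*w) + w = R**2 + 140*w)
-47208/l(v(6), -213) - 1*(-45863) = -47208/((-213)**2 + 140/6) - 1*(-45863) = -47208/(45369 + 140*(1/6)) + 45863 = -47208/(45369 + 70/3) + 45863 = -47208/136177/3 + 45863 = -47208*3/136177 + 45863 = -141624/136177 + 45863 = 6245344127/136177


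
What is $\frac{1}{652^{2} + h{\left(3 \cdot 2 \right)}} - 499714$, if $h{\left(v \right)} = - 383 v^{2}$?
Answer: $- \frac{205540363623}{411316} \approx -4.9971 \cdot 10^{5}$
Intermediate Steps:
$\frac{1}{652^{2} + h{\left(3 \cdot 2 \right)}} - 499714 = \frac{1}{652^{2} - 383 \left(3 \cdot 2\right)^{2}} - 499714 = \frac{1}{425104 - 383 \cdot 6^{2}} - 499714 = \frac{1}{425104 - 13788} - 499714 = \frac{1}{411316} - 499714 = - \frac{205540363623}{411316}$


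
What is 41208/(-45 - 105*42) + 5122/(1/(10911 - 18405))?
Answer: -57000651716/1485 ≈ -3.8384e+7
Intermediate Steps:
41208/(-45 - 105*42) + 5122/(1/(10911 - 18405)) = 41208/(-45 - 4410) + 5122/(1/(-7494)) = 41208/(-4455) + 5122/(-1/7494) = 41208*(-1/4455) + 5122*(-7494) = -13736/1485 - 38384268 = -57000651716/1485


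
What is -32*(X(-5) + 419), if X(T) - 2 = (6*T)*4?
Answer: -9632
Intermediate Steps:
X(T) = 2 + 24*T (X(T) = 2 + (6*T)*4 = 2 + 24*T)
-32*(X(-5) + 419) = -32*((2 + 24*(-5)) + 419) = -32*((2 - 120) + 419) = -32*(-118 + 419) = -32*301 = -9632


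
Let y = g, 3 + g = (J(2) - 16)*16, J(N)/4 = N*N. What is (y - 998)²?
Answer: 1002001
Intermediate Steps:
J(N) = 4*N² (J(N) = 4*(N*N) = 4*N²)
g = -3 (g = -3 + (4*2² - 16)*16 = -3 + (4*4 - 16)*16 = -3 + (16 - 16)*16 = -3 + 0*16 = -3 + 0 = -3)
y = -3
(y - 998)² = (-3 - 998)² = (-1001)² = 1002001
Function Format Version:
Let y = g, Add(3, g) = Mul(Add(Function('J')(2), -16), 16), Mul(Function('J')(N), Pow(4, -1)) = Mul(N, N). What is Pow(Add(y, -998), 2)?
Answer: 1002001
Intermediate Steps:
Function('J')(N) = Mul(4, Pow(N, 2)) (Function('J')(N) = Mul(4, Mul(N, N)) = Mul(4, Pow(N, 2)))
g = -3 (g = Add(-3, Mul(Add(Mul(4, Pow(2, 2)), -16), 16)) = Add(-3, Mul(Add(Mul(4, 4), -16), 16)) = Add(-3, Mul(Add(16, -16), 16)) = Add(-3, Mul(0, 16)) = Add(-3, 0) = -3)
y = -3
Pow(Add(y, -998), 2) = Pow(Add(-3, -998), 2) = Pow(-1001, 2) = 1002001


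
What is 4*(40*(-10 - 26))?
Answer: -5760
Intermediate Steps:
4*(40*(-10 - 26)) = 4*(40*(-36)) = 4*(-1440) = -5760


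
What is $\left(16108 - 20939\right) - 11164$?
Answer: $-15995$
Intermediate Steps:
$\left(16108 - 20939\right) - 11164 = -4831 - 11164 = -15995$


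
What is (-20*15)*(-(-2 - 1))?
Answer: -900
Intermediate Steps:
(-20*15)*(-(-2 - 1)) = -(-300)*(-3) = -300*3 = -900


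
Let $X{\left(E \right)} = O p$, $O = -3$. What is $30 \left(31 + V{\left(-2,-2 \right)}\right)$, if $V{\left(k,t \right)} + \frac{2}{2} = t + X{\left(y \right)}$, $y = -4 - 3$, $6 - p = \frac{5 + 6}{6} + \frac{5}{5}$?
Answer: $555$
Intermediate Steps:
$p = \frac{19}{6}$ ($p = 6 - \left(\frac{5 + 6}{6} + \frac{5}{5}\right) = 6 - \left(11 \cdot \frac{1}{6} + 5 \cdot \frac{1}{5}\right) = 6 - \left(\frac{11}{6} + 1\right) = 6 - \frac{17}{6} = \frac{19}{6} \approx 3.1667$)
$y = -7$
$X{\left(E \right)} = - \frac{19}{2}$ ($X{\left(E \right)} = \left(-3\right) \frac{19}{6} = - \frac{19}{2}$)
$V{\left(k,t \right)} = - \frac{21}{2} + t$ ($V{\left(k,t \right)} = -1 + \left(t - \frac{19}{2}\right) = -1 + \left(- \frac{19}{2} + t\right) = - \frac{21}{2} + t$)
$30 \left(31 + V{\left(-2,-2 \right)}\right) = 30 \left(31 - \frac{25}{2}\right) = 30 \cdot \frac{37}{2} = 555$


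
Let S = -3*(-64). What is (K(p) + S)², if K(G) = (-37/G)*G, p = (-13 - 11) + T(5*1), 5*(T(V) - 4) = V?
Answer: 24025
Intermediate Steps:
T(V) = 4 + V/5
p = -19 (p = (-13 - 11) + (4 + (5*1)/5) = -24 + (4 + (⅕)*5) = -24 + (4 + 1) = -24 + 5 = -19)
S = 192
K(G) = -37 (K(G) = (-37/G)*G = -37)
(K(p) + S)² = (-37 + 192)² = 155² = 24025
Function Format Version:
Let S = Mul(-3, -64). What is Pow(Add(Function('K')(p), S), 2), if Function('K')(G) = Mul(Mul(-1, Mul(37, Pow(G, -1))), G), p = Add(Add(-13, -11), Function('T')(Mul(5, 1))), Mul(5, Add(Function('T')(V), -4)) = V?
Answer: 24025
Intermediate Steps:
Function('T')(V) = Add(4, Mul(Rational(1, 5), V))
p = -19 (p = Add(Add(-13, -11), Add(4, Mul(Rational(1, 5), Mul(5, 1)))) = Add(-24, Add(4, Mul(Rational(1, 5), 5))) = Add(-24, Add(4, 1)) = Add(-24, 5) = -19)
S = 192
Function('K')(G) = -37 (Function('K')(G) = Mul(Mul(-37, Pow(G, -1)), G) = -37)
Pow(Add(Function('K')(p), S), 2) = Pow(Add(-37, 192), 2) = Pow(155, 2) = 24025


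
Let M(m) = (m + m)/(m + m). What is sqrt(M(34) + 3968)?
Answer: 63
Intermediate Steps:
M(m) = 1 (M(m) = (2*m)/((2*m)) = (2*m)*(1/(2*m)) = 1)
sqrt(M(34) + 3968) = sqrt(1 + 3968) = sqrt(3969) = 63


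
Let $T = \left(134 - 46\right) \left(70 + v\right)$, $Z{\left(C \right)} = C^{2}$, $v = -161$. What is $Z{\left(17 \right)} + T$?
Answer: $-7719$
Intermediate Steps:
$T = -8008$ ($T = \left(134 - 46\right) \left(70 - 161\right) = 88 \left(-91\right) = -8008$)
$Z{\left(17 \right)} + T = 17^{2} - 8008 = 289 - 8008 = -7719$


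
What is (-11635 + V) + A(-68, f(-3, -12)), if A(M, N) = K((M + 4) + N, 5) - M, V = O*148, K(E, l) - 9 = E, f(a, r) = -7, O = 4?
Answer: -11037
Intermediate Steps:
K(E, l) = 9 + E
V = 592 (V = 4*148 = 592)
A(M, N) = 13 + N (A(M, N) = (9 + ((M + 4) + N)) - M = (9 + ((4 + M) + N)) - M = (9 + (4 + M + N)) - M = (13 + M + N) - M = 13 + N)
(-11635 + V) + A(-68, f(-3, -12)) = (-11635 + 592) + (13 - 7) = -11043 + 6 = -11037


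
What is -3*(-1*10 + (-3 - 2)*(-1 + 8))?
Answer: 135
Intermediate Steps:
-3*(-1*10 + (-3 - 2)*(-1 + 8)) = -3*(-10 - 5*7) = -3*(-10 - 35) = -3*(-45) = 135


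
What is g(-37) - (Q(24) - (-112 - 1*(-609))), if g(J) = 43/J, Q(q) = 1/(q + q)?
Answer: 880571/1776 ≈ 495.82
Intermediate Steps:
Q(q) = 1/(2*q)
g(-37) - (Q(24) - (-112 - 1*(-609))) = 43/(-37) - ((½)/24 - (-112 - 1*(-609))) = 43*(-1/37) - ((½)*(1/24) - (-112 + 609)) = -43/37 - (1/48 - 1*497) = -43/37 - (1/48 - 497) = -43/37 - 1*(-23855/48) = -43/37 + 23855/48 = 880571/1776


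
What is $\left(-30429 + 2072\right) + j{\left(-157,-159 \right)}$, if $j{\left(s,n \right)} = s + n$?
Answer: $-28673$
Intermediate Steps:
$j{\left(s,n \right)} = n + s$
$\left(-30429 + 2072\right) + j{\left(-157,-159 \right)} = \left(-30429 + 2072\right) - 316 = -28357 - 316 = -28673$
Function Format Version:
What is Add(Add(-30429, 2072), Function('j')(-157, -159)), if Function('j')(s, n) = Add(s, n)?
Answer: -28673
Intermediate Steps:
Function('j')(s, n) = Add(n, s)
Add(Add(-30429, 2072), Function('j')(-157, -159)) = Add(Add(-30429, 2072), Add(-159, -157)) = Add(-28357, -316) = -28673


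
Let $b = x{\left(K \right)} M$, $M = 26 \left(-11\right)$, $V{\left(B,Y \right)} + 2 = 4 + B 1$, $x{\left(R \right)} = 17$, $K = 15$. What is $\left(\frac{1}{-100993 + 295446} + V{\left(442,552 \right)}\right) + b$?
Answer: $- \frac{859093353}{194453} \approx -4418.0$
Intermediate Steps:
$V{\left(B,Y \right)} = 2 + B$ ($V{\left(B,Y \right)} = -2 + \left(4 + B 1\right) = -2 + \left(4 + B\right) = 2 + B$)
$M = -286$
$b = -4862$ ($b = 17 \left(-286\right) = -4862$)
$\left(\frac{1}{-100993 + 295446} + V{\left(442,552 \right)}\right) + b = \left(\frac{1}{-100993 + 295446} + \left(2 + 442\right)\right) - 4862 = \left(\frac{1}{194453} + 444\right) - 4862 = \frac{86337133}{194453} - 4862 = - \frac{859093353}{194453}$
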